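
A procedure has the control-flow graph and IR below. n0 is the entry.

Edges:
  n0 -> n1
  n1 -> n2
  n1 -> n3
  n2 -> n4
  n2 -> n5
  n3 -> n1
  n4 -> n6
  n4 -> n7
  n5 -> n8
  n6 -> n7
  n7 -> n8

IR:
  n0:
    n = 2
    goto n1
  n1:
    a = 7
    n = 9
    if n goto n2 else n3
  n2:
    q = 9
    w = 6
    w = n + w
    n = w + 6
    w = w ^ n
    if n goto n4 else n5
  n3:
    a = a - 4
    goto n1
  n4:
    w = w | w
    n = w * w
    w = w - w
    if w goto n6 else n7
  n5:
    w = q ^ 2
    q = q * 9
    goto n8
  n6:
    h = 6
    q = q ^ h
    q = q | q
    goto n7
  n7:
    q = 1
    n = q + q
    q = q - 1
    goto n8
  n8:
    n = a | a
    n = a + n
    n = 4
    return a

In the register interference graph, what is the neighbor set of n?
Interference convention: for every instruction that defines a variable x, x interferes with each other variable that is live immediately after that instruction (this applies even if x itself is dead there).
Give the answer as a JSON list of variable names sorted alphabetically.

def/use:
  n0: {n} / ∅
  n1: {a,n} / ∅
  n2: {n,q,w} / {n}
  n3: {a} / {a}
  n4: {n,w} / {w}
  n5: {q,w} / {q}
  n6: {h,q} / {q}
  n7: {n,q} / ∅
  n8: {n} / {a}

Live sets:
  n0: in=∅ out=∅
  n1: in=∅ out={a,n}
  n2: in={a,n} out={a,q,w}
  n3: in={a} out=∅
  n4: in={a,q,w} out={a,q}
  n5: in={a,q} out={a}
  n6: in={a,q} out={a}
  n7: in={a} out={a}
  n8: in={a} out=∅

Conflict graph:
  a: {h,n,q,w}
  h: {a,q}
  n: {a,q,w}
  q: {a,h,n,w}
  w: {a,n,q}

N(n) = ["a", "q", "w"]

Answer: ["a", "q", "w"]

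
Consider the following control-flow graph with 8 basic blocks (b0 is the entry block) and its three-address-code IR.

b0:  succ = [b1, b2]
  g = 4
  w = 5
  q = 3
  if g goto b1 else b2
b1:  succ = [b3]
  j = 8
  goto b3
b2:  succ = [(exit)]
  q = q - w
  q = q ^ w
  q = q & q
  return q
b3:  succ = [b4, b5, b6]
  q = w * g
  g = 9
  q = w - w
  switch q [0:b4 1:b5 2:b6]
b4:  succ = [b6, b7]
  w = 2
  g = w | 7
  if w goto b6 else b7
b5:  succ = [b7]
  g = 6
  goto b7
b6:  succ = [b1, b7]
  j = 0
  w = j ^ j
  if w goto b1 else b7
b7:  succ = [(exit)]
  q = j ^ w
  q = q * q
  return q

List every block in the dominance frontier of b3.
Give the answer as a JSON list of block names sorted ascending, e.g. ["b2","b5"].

idom tree: b1←b0 b2←b0 b3←b1 b4←b3 b5←b3 b6←b3 b7←b3
Join-block Dom:
  b1: preds {b0,b6}: {b0} ∩ {b0,b1,b3,b6} = {b0}; idom=b0
  b6: preds {b3,b4}: {b0,b1,b3} ∩ {b0,b1,b3,b4} = {b0,b1,b3}; idom=b3
  b7: preds {b4,b5,b6}: {b0,b1,b3,b4} ∩ {b0,b1,b3,b5} ∩ {b0,b1,b3,b6} = {b0,b1,b3}; idom=b3

DF walk-up:
  join b1 pred b0: · stop@b0
  join b1 pred b6: b6→b3→b1 stop@b0
  join b6 pred b3: · stop@b3
  join b6 pred b4: b4 stop@b3
  join b7 pred b4: b4 stop@b3
  join b7 pred b5: b5 stop@b3
  join b7 pred b6: b6 stop@b3
  b0 → ∅
  b1 → {b1}
  b2 → ∅
  b3 → {b1}
  b4 → {b6,b7}
  b5 → {b7}
  b6 → {b1,b7}
  b7 → ∅

DF(b3) = ["b1"]

Answer: ["b1"]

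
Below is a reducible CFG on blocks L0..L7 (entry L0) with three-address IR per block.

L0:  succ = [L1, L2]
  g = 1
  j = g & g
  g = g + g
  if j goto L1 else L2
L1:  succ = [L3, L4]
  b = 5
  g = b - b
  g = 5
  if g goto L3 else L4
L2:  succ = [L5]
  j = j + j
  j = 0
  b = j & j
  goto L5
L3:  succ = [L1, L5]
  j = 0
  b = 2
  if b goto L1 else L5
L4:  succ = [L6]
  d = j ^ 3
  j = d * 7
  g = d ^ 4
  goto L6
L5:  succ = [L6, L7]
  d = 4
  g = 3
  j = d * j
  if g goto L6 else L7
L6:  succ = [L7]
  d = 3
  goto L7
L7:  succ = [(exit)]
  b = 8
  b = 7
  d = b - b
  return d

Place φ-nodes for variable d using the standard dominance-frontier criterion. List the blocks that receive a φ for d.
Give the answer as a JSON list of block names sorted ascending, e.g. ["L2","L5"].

Answer: ["L6", "L7"]

Analysis:
idom tree: L1←L0 L2←L0 L3←L1 L4←L1 L5←L0 L6←L0 L7←L0
Dom at joins:
  L1: preds {L0,L3}: {L0} ∩ {L0,L1,L3} = {L0}; idom=L0
  L5: preds {L2,L3}: {L0,L2} ∩ {L0,L1,L3} = {L0}; idom=L0
  L6: preds {L4,L5}: {L0,L1,L4} ∩ {L0,L5} = {L0}; idom=L0
  L7: preds {L5,L6}: {L0,L5} ∩ {L0,L6} = {L0}; idom=L0

DF walk-up:
  L1←L0: walk · to L0
  L1←L3: walk L3→L1 to L0
  L5←L2: walk L2 to L0
  L5←L3: walk L3→L1 to L0
  L6←L4: walk L4→L1 to L0
  L6←L5: walk L5 to L0
  L7←L5: walk L5 to L0
  L7←L6: walk L6 to L0
  L0 → ∅
  L1 → {L1,L5,L6}
  L2 → {L5}
  L3 → {L1,L5}
  L4 → {L6}
  L5 → {L6,L7}
  L6 → {L7}
  L7 → ∅

φ for d: defs {L4,L5,L6,L7}
  DF⁺ = {L6,L7}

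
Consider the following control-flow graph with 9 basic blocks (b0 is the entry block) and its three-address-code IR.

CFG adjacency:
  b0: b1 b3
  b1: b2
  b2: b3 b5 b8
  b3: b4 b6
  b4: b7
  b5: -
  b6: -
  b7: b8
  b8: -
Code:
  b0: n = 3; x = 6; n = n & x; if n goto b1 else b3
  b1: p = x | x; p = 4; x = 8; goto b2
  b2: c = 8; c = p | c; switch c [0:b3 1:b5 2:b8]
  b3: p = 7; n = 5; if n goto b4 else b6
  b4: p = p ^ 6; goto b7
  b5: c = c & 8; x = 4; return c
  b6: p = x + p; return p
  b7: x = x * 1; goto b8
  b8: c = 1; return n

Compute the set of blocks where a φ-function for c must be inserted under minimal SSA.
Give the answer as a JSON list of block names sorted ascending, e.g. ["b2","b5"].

idom tree: b1←b0 b2←b1 b3←b0 b4←b3 b5←b2 b6←b3 b7←b4 b8←b0
Dom at joins:
  b3: preds {b0,b2}: {b0} ∩ {b0,b1,b2} = {b0}; idom=b0
  b8: preds {b2,b7}: {b0,b1,b2} ∩ {b0,b3,b4,b7} = {b0}; idom=b0

DF walk-up:
  b3←b0: walk · to b0
  b3←b2: walk b2→b1 to b0
  b8←b2: walk b2→b1 to b0
  b8←b7: walk b7→b4→b3 to b0
  b0: DF=∅
  b1: DF={b3,b8}
  b2: DF={b3,b8}
  b3: DF={b8}
  b4: DF={b8}
  b5: DF=∅
  b6: DF=∅
  b7: DF={b8}
  b8: DF=∅

φ for c: defs {b2,b5,b8}
  DF⁺ = {b3,b8}

Answer: ["b3", "b8"]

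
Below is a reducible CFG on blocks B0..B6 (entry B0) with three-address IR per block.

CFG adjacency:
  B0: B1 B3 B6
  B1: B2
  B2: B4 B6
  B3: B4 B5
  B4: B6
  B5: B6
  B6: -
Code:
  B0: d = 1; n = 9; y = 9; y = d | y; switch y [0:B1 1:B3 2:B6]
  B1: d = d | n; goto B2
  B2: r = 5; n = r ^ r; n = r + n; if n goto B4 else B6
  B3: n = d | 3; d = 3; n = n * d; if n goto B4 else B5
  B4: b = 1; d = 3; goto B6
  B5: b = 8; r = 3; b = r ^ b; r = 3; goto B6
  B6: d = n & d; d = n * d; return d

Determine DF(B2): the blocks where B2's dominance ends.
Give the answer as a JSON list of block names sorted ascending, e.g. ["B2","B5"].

idom tree: B1←B0 B2←B1 B3←B0 B4←B0 B5←B3 B6←B0
Join-block Dom:
  B4: preds {B2,B3}: {B0,B1,B2} ∩ {B0,B3} = {B0}; idom=B0
  B6: preds {B0,B2,B4,B5}: {B0} ∩ {B0,B1,B2} ∩ {B0,B4} ∩ {B0,B3,B5} = {B0}; idom=B0

Frontier:
  B4←B2: walk B2→B1 to B0
  B4←B3: walk B3 to B0
  B6←B0: walk · to B0
  B6←B2: walk B2→B1 to B0
  B6←B4: walk B4 to B0
  B6←B5: walk B5→B3 to B0
  DF(B0)=∅
  DF(B1)={B4,B6}
  DF(B2)={B4,B6}
  DF(B3)={B4,B6}
  DF(B4)={B6}
  DF(B5)={B6}
  DF(B6)=∅

DF(B2) = ["B4", "B6"]

Answer: ["B4", "B6"]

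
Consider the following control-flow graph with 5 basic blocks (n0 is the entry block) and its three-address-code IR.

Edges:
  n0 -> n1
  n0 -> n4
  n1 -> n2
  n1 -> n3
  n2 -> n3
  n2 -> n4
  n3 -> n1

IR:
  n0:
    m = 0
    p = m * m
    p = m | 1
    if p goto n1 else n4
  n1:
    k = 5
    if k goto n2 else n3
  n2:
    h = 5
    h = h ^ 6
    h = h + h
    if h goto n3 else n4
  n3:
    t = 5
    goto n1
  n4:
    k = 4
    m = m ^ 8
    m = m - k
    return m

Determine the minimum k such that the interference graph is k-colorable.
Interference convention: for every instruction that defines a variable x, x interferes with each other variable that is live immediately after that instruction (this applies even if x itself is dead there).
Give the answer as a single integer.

Answer: 2

Derivation:
Per-block:
  n0: {m,p} / ∅
  n1: {k} / ∅
  n2: {h} / ∅
  n3: {t} / ∅
  n4: {k,m} / {m}

Liveness:
  live n0: ∅→{m}
  live n1: {m}→{m}
  live n2: {m}→{m}
  live n3: {m}→{m}
  live n4: {m}→∅

Interfere edges:
  h — {m}
  k — {m}
  m — {h,k,p,t}
  p — {m}
  t — {m}

Chromatic number:
  lower bound: {h,m} mutually conflict ⇒ χ ≥ 2
  assign h→R1 k→R1 m→R0 p→R1 t→R1 — no edge inside a register ⇒ χ ≤ 2
  χ = 2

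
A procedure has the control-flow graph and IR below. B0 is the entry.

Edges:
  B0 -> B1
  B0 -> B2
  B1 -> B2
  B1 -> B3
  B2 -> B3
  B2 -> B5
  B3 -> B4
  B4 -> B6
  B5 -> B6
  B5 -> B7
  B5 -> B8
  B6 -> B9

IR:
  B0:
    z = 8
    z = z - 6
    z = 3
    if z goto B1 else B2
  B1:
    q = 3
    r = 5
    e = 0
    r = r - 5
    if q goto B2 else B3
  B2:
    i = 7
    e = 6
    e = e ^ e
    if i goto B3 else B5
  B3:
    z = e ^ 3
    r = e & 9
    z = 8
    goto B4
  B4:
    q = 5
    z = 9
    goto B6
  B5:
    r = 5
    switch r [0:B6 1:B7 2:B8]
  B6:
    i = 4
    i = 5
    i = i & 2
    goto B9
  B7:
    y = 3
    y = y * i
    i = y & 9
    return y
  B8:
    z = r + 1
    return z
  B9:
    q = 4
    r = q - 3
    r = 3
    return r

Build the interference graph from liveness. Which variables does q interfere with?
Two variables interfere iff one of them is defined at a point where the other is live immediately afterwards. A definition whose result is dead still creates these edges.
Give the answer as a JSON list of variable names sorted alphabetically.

Block summaries:
  B0: {z} / ∅
  B1: {e,q,r} / ∅
  B2: {e,i} / ∅
  B3: {r,z} / {e}
  B4: {q,z} / ∅
  B5: {r} / ∅
  B6: {i} / ∅
  B7: {i,y} / {i}
  B8: {z} / {r}
  B9: {q,r} / ∅

Backward fixpoint:
  live B0: ∅→∅
  live B1: ∅→{e}
  live B2: ∅→{e,i}
  live B3: {e}→∅
  live B4: ∅→∅
  live B5: {i}→{i,r}
  live B6: ∅→∅
  live B7: {i}→∅
  live B8: {r}→∅
  live B9: ∅→∅

Interference:
  e — {i,q,r,z}
  i — {e,r,y}
  q — {e,r}
  r — {e,i,q}
  y — {i}
  z — {e}

N(q) = ["e", "r"]

Answer: ["e", "r"]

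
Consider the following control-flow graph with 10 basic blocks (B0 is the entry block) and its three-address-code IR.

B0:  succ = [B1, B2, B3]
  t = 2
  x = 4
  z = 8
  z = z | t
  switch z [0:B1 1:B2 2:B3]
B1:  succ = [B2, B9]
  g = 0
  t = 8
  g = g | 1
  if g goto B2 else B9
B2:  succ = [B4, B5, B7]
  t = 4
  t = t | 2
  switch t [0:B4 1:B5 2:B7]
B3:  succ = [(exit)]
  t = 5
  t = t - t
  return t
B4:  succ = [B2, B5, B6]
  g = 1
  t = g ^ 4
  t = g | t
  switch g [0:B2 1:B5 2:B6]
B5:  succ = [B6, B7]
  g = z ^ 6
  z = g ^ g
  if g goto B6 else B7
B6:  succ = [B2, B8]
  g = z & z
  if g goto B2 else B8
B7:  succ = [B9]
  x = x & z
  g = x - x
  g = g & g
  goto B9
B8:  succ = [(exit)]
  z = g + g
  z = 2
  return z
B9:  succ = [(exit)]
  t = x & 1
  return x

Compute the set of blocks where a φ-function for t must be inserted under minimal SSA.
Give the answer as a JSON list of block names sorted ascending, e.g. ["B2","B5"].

idom tree: B1←B0 B2←B0 B3←B0 B4←B2 B5←B2 B6←B2 B7←B2 B8←B6 B9←B0
Dom∩ at merges:
  B2: preds {B0,B1,B4,B6}: {B0} ∩ {B0,B1} ∩ {B0,B2,B4} ∩ {B0,B2,B6} = {B0}; idom=B0
  B5: preds {B2,B4}: {B0,B2} ∩ {B0,B2,B4} = {B0,B2}; idom=B2
  B6: preds {B4,B5}: {B0,B2,B4} ∩ {B0,B2,B5} = {B0,B2}; idom=B2
  B7: preds {B2,B5}: {B0,B2} ∩ {B0,B2,B5} = {B0,B2}; idom=B2
  B9: preds {B1,B7}: {B0,B1} ∩ {B0,B2,B7} = {B0}; idom=B0

Frontier:
  B2←B0: walk · to B0
  B2←B1: walk B1 to B0
  B2←B4: walk B4→B2 to B0
  B2←B6: walk B6→B2 to B0
  B5←B2: walk · to B2
  B5←B4: walk B4 to B2
  B6←B4: walk B4 to B2
  B6←B5: walk B5 to B2
  B7←B2: walk · to B2
  B7←B5: walk B5 to B2
  B9←B1: walk B1 to B0
  B9←B7: walk B7→B2 to B0
  DF(B0)=∅
  DF(B1)={B2,B9}
  DF(B2)={B2,B9}
  DF(B3)=∅
  DF(B4)={B2,B5,B6}
  DF(B5)={B6,B7}
  DF(B6)={B2}
  DF(B7)={B9}
  DF(B8)=∅
  DF(B9)=∅

φ for t: defs {B0,B1,B2,B3,B4,B9}
  DF⁺ = {B2,B5,B6,B7,B9}

Answer: ["B2", "B5", "B6", "B7", "B9"]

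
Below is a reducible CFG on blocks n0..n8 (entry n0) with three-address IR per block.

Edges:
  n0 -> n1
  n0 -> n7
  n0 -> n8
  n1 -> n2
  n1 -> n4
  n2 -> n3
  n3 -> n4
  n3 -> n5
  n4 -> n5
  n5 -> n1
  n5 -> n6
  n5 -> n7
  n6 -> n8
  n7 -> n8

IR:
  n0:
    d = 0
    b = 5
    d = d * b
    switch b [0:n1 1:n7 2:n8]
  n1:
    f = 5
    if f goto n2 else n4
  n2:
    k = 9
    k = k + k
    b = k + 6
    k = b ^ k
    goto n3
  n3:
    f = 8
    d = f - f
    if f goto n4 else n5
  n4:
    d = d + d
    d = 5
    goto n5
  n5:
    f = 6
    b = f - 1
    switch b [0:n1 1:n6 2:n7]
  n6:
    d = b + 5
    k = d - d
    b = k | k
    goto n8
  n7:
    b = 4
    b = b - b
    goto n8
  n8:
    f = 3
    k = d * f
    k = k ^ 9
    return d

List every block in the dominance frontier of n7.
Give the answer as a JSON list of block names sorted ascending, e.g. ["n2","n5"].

Answer: ["n8"]

Analysis:
idom tree: n1←n0 n2←n1 n3←n2 n4←n1 n5←n1 n6←n5 n7←n0 n8←n0
Join-block Dom:
  n1: preds {n0,n5}: {n0} ∩ {n0,n1,n5} = {n0}; idom=n0
  n4: preds {n1,n3}: {n0,n1} ∩ {n0,n1,n2,n3} = {n0,n1}; idom=n1
  n5: preds {n3,n4}: {n0,n1,n2,n3} ∩ {n0,n1,n4} = {n0,n1}; idom=n1
  n7: preds {n0,n5}: {n0} ∩ {n0,n1,n5} = {n0}; idom=n0
  n8: preds {n0,n6,n7}: {n0} ∩ {n0,n1,n5,n6} ∩ {n0,n7} = {n0}; idom=n0

Frontier:
  n1←n0: walk · to n0
  n1←n5: walk n5→n1 to n0
  n4←n1: walk · to n1
  n4←n3: walk n3→n2 to n1
  n5←n3: walk n3→n2 to n1
  n5←n4: walk n4 to n1
  n7←n0: walk · to n0
  n7←n5: walk n5→n1 to n0
  n8←n0: walk · to n0
  n8←n6: walk n6→n5→n1 to n0
  n8←n7: walk n7 to n0
  DF(n0)=∅
  DF(n1)={n1,n7,n8}
  DF(n2)={n4,n5}
  DF(n3)={n4,n5}
  DF(n4)={n5}
  DF(n5)={n1,n7,n8}
  DF(n6)={n8}
  DF(n7)={n8}
  DF(n8)=∅

DF(n7) = ["n8"]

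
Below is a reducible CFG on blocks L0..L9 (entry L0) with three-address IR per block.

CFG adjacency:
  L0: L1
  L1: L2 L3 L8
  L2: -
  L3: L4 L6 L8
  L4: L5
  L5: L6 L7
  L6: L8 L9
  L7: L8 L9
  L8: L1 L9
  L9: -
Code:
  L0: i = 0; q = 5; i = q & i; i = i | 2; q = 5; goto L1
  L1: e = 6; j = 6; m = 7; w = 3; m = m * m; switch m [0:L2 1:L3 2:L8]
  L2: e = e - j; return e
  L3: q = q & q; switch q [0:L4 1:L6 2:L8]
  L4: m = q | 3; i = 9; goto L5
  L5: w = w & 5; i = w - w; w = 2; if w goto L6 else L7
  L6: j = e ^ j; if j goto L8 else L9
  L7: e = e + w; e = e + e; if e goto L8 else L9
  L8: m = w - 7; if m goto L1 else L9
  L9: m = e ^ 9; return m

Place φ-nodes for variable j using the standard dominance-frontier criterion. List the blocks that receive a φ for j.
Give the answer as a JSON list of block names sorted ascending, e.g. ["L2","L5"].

Answer: ["L1", "L8", "L9"]

Working:
idom tree: L1←L0 L2←L1 L3←L1 L4←L3 L5←L4 L6←L3 L7←L5 L8←L1 L9←L1
Dom∩ at merges:
  L1: preds {L0,L8}: {L0} ∩ {L0,L1,L8} = {L0}; idom=L0
  L6: preds {L3,L5}: {L0,L1,L3} ∩ {L0,L1,L3,L4,L5} = {L0,L1,L3}; idom=L3
  L8: preds {L1,L3,L6,L7}: {L0,L1} ∩ {L0,L1,L3} ∩ {L0,L1,L3,L6} ∩ {L0,L1,L3,L4,L5,L7} = {L0,L1}; idom=L1
  L9: preds {L6,L7,L8}: {L0,L1,L3,L6} ∩ {L0,L1,L3,L4,L5,L7} ∩ {L0,L1,L8} = {L0,L1}; idom=L1

DF walk-up:
  join L1 pred L0: · stop@L0
  join L1 pred L8: L8→L1 stop@L0
  join L6 pred L3: · stop@L3
  join L6 pred L5: L5→L4 stop@L3
  join L8 pred L1: · stop@L1
  join L8 pred L3: L3 stop@L1
  join L8 pred L6: L6→L3 stop@L1
  join L8 pred L7: L7→L5→L4→L3 stop@L1
  join L9 pred L6: L6→L3 stop@L1
  join L9 pred L7: L7→L5→L4→L3 stop@L1
  join L9 pred L8: L8 stop@L1
  DF(L0)=∅
  DF(L1)={L1}
  DF(L2)=∅
  DF(L3)={L8,L9}
  DF(L4)={L6,L8,L9}
  DF(L5)={L6,L8,L9}
  DF(L6)={L8,L9}
  DF(L7)={L8,L9}
  DF(L8)={L1,L9}
  DF(L9)=∅

φ for j: defs {L1,L6}
  DF⁺ = {L1,L8,L9}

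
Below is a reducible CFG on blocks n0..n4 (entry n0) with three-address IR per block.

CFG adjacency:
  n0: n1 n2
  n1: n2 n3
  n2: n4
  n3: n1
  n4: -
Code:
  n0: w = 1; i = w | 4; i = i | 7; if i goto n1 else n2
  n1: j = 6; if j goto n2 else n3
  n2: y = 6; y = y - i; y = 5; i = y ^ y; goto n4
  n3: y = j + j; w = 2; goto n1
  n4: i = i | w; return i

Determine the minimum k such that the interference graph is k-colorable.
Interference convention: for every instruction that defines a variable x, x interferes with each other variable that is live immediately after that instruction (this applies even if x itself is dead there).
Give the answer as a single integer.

Answer: 3

Working:
Per-block:
  n0: {i,w} / ∅
  n1: {j} / ∅
  n2: {i,y} / {i}
  n3: {w,y} / {j}
  n4: {i} / {i,w}

Backward fixpoint:
  n0 li=∅ lo={i,w}
  n1 li={i,w} lo={i,j,w}
  n2 li={i,w} lo={i,w}
  n3 li={i,j} lo={i,w}
  n4 li={i,w} lo=∅

Interfere edges:
  i: {j,w,y}
  j: {i,w}
  w: {i,j,y}
  y: {i,w}

Chromatic number:
  clique {i,j,w} ⇒ need ≥ 3
  3-colouring: r0={i}  r1={w}  r2={j,y}
  χ = 3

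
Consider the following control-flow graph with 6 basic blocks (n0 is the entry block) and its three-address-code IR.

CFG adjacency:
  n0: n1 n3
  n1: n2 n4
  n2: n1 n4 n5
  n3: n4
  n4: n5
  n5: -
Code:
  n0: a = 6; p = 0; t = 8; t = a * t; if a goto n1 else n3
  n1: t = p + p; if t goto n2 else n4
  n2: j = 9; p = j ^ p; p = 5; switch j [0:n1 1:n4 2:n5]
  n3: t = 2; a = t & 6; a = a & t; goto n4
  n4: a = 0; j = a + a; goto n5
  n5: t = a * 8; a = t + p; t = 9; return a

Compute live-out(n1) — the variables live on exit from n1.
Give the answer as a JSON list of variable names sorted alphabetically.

Answer: ["a", "p"]

Derivation:
Block summaries:
  n0 def {a,p,t} use ∅
  n1 def {t} use {p}
  n2 def {j,p} use {p}
  n3 def {a,t} use ∅
  n4 def {a,j} use ∅
  n5 def {a,t} use {a,p}

Liveness:
  n0: in=∅ out={a,p}
  n1: in={a,p} out={a,p}
  n2: in={a,p} out={a,p}
  n3: in={p} out={p}
  n4: in={p} out={a,p}
  n5: in={a,p} out=∅

live-out(n1) = ["a", "p"]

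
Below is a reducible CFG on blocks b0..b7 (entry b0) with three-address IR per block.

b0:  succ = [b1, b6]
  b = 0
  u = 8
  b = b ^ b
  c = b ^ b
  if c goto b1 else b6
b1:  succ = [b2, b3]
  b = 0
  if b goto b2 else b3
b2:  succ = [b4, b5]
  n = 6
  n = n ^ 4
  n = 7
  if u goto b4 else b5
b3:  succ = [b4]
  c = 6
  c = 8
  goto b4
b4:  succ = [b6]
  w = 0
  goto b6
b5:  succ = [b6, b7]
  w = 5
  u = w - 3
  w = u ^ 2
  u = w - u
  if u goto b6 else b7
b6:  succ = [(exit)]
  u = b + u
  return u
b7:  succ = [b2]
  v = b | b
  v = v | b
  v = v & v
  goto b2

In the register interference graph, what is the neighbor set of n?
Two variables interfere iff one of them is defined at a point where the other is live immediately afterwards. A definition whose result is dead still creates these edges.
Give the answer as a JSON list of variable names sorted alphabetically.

Per-block:
  b0 def {b,c,u} use ∅
  b1 def {b} use ∅
  b2 def {n} use {u}
  b3 def {c} use ∅
  b4 def {w} use ∅
  b5 def {u,w} use ∅
  b6 def {u} use {b,u}
  b7 def {v} use {b}

Backward fixpoint:
  b0 li=∅ lo={b,u}
  b1 li={u} lo={b,u}
  b2 li={b,u} lo={b,u}
  b3 li={b,u} lo={b,u}
  b4 li={b,u} lo={b,u}
  b5 li={b} lo={b,u}
  b6 li={b,u} lo=∅
  b7 li={b,u} lo={b,u}

Interfere edges:
  b — {c,n,u,v,w}
  c — {b,u}
  n — {b,u}
  u — {b,c,n,v,w}
  v — {b,u}
  w — {b,u}

N(n) = ["b", "u"]

Answer: ["b", "u"]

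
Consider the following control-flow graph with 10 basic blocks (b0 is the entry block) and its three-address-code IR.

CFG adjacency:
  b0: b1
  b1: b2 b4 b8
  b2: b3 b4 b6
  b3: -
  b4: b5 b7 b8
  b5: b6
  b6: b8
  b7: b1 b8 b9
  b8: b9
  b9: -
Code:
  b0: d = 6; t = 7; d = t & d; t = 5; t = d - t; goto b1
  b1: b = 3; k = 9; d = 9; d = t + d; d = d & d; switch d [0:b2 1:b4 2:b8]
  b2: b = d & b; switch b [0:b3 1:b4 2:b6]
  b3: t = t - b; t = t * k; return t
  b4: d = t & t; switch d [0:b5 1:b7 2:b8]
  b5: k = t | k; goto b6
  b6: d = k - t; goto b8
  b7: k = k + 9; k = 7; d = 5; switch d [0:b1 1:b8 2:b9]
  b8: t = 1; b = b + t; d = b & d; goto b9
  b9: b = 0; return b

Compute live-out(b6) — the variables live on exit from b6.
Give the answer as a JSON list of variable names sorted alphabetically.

Answer: ["b", "d"]

Derivation:
Block summaries:
  b0: {d,t} / ∅
  b1: {b,d,k} / {t}
  b2: {b} / {b,d}
  b3: {t} / {b,k,t}
  b4: {d} / {t}
  b5: {k} / {k,t}
  b6: {d} / {k,t}
  b7: {d,k} / {k}
  b8: {b,d,t} / {b,d}
  b9: {b} / ∅

Live sets:
  live b0: ∅→{t}
  live b1: {t}→{b,d,k,t}
  live b2: {b,d,k,t}→{b,k,t}
  live b3: {b,k,t}→∅
  live b4: {b,k,t}→{b,d,k,t}
  live b5: {b,k,t}→{b,k,t}
  live b6: {b,k,t}→{b,d}
  live b7: {b,k,t}→{b,d,t}
  live b8: {b,d}→∅
  live b9: ∅→∅

live-out(b6) = ["b", "d"]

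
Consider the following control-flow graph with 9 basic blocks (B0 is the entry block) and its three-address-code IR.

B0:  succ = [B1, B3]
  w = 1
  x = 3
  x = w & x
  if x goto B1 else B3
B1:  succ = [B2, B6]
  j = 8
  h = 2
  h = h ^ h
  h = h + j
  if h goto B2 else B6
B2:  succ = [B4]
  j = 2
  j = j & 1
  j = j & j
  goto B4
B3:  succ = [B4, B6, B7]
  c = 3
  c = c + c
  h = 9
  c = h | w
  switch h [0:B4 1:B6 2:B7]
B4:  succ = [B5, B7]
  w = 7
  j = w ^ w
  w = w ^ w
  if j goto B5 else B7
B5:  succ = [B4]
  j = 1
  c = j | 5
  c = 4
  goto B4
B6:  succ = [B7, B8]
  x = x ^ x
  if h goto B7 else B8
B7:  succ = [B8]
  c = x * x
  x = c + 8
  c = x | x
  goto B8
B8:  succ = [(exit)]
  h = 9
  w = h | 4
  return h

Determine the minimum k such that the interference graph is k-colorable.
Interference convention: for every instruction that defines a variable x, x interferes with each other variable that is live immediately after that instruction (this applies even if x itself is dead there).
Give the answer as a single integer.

def/use:
  B0: def={w,x} ue=∅
  B1: def={h,j} ue=∅
  B2: def={j} ue=∅
  B3: def={c,h} ue={w}
  B4: def={j,w} ue=∅
  B5: def={c,j} ue=∅
  B6: def={x} ue={h,x}
  B7: def={c,x} ue={x}
  B8: def={h,w} ue=∅

Backward fixpoint:
  B0: in=∅ out={w,x}
  B1: in={x} out={h,x}
  B2: in={x} out={x}
  B3: in={w,x} out={h,x}
  B4: in={x} out={x}
  B5: in={x} out={x}
  B6: in={h,x} out={x}
  B7: in={x} out=∅
  B8: in=∅ out=∅

Interfere edges:
  c — {h,w,x}
  h — {c,j,w,x}
  j — {h,w,x}
  w — {c,h,j,x}
  x — {c,h,j,w}

Chromatic number:
  lower bound: {c,h,w,x} mutually conflict ⇒ χ ≥ 4
  4-colouring: R0={h}  R1={w}  R2={x}  R3={c,j}
  χ = 4

Answer: 4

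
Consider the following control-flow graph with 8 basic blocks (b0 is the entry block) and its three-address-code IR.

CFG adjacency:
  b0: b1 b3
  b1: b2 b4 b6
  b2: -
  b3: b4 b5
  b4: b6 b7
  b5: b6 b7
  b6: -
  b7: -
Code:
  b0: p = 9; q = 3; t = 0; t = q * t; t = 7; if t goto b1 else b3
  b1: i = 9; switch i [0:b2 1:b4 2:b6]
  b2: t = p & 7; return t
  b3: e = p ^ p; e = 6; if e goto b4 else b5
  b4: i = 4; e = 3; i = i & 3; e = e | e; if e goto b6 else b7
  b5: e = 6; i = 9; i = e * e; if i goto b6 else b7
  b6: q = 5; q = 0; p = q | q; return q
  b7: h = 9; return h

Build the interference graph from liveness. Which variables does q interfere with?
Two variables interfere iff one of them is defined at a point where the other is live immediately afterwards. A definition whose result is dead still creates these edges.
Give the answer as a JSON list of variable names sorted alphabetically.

Answer: ["p", "t"]

Working:
Block summaries:
  b0: {p,q,t} / ∅
  b1: {i} / ∅
  b2: {t} / {p}
  b3: {e} / {p}
  b4: {e,i} / ∅
  b5: {e,i} / ∅
  b6: {p,q} / ∅
  b7: {h} / ∅

Liveness:
  b0 li=∅ lo={p}
  b1 li={p} lo={p}
  b2 li={p} lo=∅
  b3 li={p} lo=∅
  b4 li=∅ lo=∅
  b5 li=∅ lo=∅
  b6 li=∅ lo=∅
  b7 li=∅ lo=∅

Interference:
  e: {i}
  h: ∅
  i: {e,p}
  p: {i,q,t}
  q: {p,t}
  t: {p,q}

N(q) = ["p", "t"]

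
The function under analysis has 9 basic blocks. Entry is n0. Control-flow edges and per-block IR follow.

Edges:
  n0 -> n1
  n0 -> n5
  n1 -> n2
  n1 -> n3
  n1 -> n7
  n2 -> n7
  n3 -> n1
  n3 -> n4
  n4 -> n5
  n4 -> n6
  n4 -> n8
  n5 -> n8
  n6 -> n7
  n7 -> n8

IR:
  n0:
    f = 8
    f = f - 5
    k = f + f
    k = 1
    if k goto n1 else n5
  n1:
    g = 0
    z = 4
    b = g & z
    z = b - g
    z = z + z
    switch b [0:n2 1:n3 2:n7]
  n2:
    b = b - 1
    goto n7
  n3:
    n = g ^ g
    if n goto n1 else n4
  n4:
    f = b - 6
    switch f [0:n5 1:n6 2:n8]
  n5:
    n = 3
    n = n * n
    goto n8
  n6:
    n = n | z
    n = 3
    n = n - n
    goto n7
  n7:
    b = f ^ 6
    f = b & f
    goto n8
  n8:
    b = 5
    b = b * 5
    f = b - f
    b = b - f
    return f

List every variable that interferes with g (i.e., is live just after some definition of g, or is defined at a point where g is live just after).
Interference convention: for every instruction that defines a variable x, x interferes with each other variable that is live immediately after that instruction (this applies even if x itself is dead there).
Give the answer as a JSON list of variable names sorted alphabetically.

Block summaries:
  n0: def={f,k} ue=∅
  n1: def={b,g,z} ue=∅
  n2: def={b} ue={b}
  n3: def={n} ue={g}
  n4: def={f} ue={b}
  n5: def={n} ue=∅
  n6: def={n} ue={n,z}
  n7: def={b,f} ue={f}
  n8: def={b,f} ue={f}

Backward fixpoint:
  n0 li=∅ lo={f}
  n1 li={f} lo={b,f,g,z}
  n2 li={b,f} lo={f}
  n3 li={b,f,g,z} lo={b,f,n,z}
  n4 li={b,n,z} lo={f,n,z}
  n5 li={f} lo={f}
  n6 li={f,n,z} lo={f}
  n7 li={f} lo={f}
  n8 li={f} lo=∅

Interfere edges:
  b: {f,g,n,z}
  f: {b,g,k,n,z}
  g: {b,f,z}
  k: {f}
  n: {b,f,z}
  z: {b,f,g,n}

N(g) = ["b", "f", "z"]

Answer: ["b", "f", "z"]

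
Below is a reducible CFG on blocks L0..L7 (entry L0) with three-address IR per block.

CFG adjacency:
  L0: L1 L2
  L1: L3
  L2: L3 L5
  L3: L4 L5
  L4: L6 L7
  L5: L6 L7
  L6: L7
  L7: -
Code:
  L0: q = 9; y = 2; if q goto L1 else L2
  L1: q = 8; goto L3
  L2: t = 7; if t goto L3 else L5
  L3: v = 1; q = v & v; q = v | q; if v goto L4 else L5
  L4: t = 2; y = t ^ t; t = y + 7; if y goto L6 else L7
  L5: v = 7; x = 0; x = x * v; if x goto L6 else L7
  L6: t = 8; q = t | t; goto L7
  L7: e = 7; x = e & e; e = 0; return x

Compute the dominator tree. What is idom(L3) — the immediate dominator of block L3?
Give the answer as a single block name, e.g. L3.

Answer: L0

Derivation:
idom tree: L1←L0 L2←L0 L3←L0 L4←L3 L5←L0 L6←L0 L7←L0
Dom at joins:
  L3: preds {L1,L2}: {L0,L1} ∩ {L0,L2} = {L0}; idom=L0
  L5: preds {L2,L3}: {L0,L2} ∩ {L0,L3} = {L0}; idom=L0
  L6: preds {L4,L5}: {L0,L3,L4} ∩ {L0,L5} = {L0}; idom=L0
  L7: preds {L4,L5,L6}: {L0,L3,L4} ∩ {L0,L5} ∩ {L0,L6} = {L0}; idom=L0

idom(L3) = L0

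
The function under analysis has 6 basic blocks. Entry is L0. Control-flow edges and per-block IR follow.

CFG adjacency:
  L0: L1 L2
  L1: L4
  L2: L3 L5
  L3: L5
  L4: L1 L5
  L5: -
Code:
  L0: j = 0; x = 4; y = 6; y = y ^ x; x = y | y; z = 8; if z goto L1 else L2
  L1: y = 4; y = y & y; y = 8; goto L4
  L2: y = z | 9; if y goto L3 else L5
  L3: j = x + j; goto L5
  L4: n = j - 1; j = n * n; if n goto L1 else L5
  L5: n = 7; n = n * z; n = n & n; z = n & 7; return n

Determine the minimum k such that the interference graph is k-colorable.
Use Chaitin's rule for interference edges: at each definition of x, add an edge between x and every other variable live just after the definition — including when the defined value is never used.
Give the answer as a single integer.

Answer: 4

Analysis:
def/use:
  L0: def={j,x,y,z} ue=∅
  L1: def={y} ue=∅
  L2: def={y} ue={z}
  L3: def={j} ue={j,x}
  L4: def={j,n} ue={j}
  L5: def={n,z} ue={z}

Liveness:
  L0 li=∅ lo={j,x,z}
  L1 li={j,z} lo={j,z}
  L2 li={j,x,z} lo={j,x,z}
  L3 li={j,x,z} lo={z}
  L4 li={j,z} lo={j,z}
  L5 li={z} lo=∅

Interference:
  j — {n,x,y,z}
  n — {j,z}
  x — {j,y,z}
  y — {j,x,z}
  z — {j,n,x,y}

Registers:
  {j,x,y,z} pairwise interfere (4-clique) ⇒ χ ≥ 4
  4-colouring: r0={j}  r1={z}  r2={n,x}  r3={y}
  χ = 4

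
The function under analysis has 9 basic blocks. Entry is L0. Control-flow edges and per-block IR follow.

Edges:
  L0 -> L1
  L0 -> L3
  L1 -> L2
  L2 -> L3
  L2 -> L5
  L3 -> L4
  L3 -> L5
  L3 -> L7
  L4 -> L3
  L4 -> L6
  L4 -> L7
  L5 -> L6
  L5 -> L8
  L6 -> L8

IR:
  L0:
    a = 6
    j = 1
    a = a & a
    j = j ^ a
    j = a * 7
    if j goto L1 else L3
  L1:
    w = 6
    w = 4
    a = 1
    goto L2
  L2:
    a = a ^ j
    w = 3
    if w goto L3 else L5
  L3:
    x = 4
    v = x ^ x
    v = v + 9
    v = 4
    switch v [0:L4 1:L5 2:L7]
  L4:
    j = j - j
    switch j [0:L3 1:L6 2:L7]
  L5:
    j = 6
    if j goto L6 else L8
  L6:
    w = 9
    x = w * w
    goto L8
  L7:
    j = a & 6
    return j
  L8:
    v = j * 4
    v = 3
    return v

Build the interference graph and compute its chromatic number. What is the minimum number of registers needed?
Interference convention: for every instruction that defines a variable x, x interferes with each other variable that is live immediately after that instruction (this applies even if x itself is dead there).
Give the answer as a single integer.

Answer: 3

Derivation:
def/use:
  L0: def={a,j} ue=∅
  L1: def={a,w} ue=∅
  L2: def={a,w} ue={a,j}
  L3: def={v,x} ue=∅
  L4: def={j} ue={j}
  L5: def={j} ue=∅
  L6: def={w,x} ue=∅
  L7: def={j} ue={a}
  L8: def={v} ue={j}

Live sets:
  L0: in=∅ out={a,j}
  L1: in={j} out={a,j}
  L2: in={a,j} out={a,j}
  L3: in={a,j} out={a,j}
  L4: in={a,j} out={a,j}
  L5: in=∅ out={j}
  L6: in={j} out={j}
  L7: in={a} out=∅
  L8: in={j} out=∅

Conflict graph:
  a: {j,v,w,x}
  j: {a,v,w,x}
  v: {a,j}
  w: {a,j}
  x: {a,j}

Colouring:
  lower bound: {a,j,v} mutually conflict ⇒ χ ≥ 3
  3-colouring: c0={a}  c1={j}  c2={v,w,x}
  χ = 3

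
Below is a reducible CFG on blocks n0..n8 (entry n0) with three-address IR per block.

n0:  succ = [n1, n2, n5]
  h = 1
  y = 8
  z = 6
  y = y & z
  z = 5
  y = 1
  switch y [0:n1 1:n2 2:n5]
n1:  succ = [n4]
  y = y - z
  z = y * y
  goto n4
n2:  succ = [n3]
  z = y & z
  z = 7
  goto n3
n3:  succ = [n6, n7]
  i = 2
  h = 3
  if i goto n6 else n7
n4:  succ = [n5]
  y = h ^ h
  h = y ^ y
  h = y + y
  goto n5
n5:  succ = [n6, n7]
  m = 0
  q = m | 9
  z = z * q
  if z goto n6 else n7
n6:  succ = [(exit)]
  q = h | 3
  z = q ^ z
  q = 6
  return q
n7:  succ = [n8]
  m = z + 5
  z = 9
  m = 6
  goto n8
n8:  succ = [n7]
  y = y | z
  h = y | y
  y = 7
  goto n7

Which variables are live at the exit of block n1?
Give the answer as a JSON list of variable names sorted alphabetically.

Answer: ["h", "z"]

Derivation:
Per-block:
  n0: {h,y,z} / ∅
  n1: {y,z} / {y,z}
  n2: {z} / {y,z}
  n3: {h,i} / ∅
  n4: {h,y} / {h}
  n5: {m,q,z} / {z}
  n6: {q,z} / {h,z}
  n7: {m,z} / {z}
  n8: {h,y} / {y,z}

Liveness:
  n0 li=∅ lo={h,y,z}
  n1 li={h,y,z} lo={h,z}
  n2 li={y,z} lo={y,z}
  n3 li={y,z} lo={h,y,z}
  n4 li={h,z} lo={h,y,z}
  n5 li={h,y,z} lo={h,y,z}
  n6 li={h,z} lo=∅
  n7 li={y,z} lo={y,z}
  n8 li={y,z} lo={y,z}

live-out(n1) = ["h", "z"]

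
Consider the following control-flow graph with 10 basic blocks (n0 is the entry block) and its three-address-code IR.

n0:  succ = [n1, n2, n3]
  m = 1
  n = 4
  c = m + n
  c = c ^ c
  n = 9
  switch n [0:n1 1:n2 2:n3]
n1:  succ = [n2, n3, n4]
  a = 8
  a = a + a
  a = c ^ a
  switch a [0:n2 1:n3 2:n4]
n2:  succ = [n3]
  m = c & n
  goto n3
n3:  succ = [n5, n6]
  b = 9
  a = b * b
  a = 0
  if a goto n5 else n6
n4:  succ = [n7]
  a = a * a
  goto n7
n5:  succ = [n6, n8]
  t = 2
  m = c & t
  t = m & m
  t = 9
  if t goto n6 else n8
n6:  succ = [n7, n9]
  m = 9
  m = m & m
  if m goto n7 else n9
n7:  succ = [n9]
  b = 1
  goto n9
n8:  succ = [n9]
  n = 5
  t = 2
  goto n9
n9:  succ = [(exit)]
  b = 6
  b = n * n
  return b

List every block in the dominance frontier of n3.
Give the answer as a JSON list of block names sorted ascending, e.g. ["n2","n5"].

Answer: ["n7", "n9"]

Working:
idom tree: n1←n0 n2←n0 n3←n0 n4←n1 n5←n3 n6←n3 n7←n0 n8←n5 n9←n0
Dom at joins:
  n2: preds {n0,n1}: {n0} ∩ {n0,n1} = {n0}; idom=n0
  n3: preds {n0,n1,n2}: {n0} ∩ {n0,n1} ∩ {n0,n2} = {n0}; idom=n0
  n6: preds {n3,n5}: {n0,n3} ∩ {n0,n3,n5} = {n0,n3}; idom=n3
  n7: preds {n4,n6}: {n0,n1,n4} ∩ {n0,n3,n6} = {n0}; idom=n0
  n9: preds {n6,n7,n8}: {n0,n3,n6} ∩ {n0,n7} ∩ {n0,n3,n5,n8} = {n0}; idom=n0

DF derivation:
  join n2 pred n0: · stop@n0
  join n2 pred n1: n1 stop@n0
  join n3 pred n0: · stop@n0
  join n3 pred n1: n1 stop@n0
  join n3 pred n2: n2 stop@n0
  join n6 pred n3: · stop@n3
  join n6 pred n5: n5 stop@n3
  join n7 pred n4: n4→n1 stop@n0
  join n7 pred n6: n6→n3 stop@n0
  join n9 pred n6: n6→n3 stop@n0
  join n9 pred n7: n7 stop@n0
  join n9 pred n8: n8→n5→n3 stop@n0
  n0 → ∅
  n1 → {n2,n3,n7}
  n2 → {n3}
  n3 → {n7,n9}
  n4 → {n7}
  n5 → {n6,n9}
  n6 → {n7,n9}
  n7 → {n9}
  n8 → {n9}
  n9 → ∅

DF(n3) = ["n7", "n9"]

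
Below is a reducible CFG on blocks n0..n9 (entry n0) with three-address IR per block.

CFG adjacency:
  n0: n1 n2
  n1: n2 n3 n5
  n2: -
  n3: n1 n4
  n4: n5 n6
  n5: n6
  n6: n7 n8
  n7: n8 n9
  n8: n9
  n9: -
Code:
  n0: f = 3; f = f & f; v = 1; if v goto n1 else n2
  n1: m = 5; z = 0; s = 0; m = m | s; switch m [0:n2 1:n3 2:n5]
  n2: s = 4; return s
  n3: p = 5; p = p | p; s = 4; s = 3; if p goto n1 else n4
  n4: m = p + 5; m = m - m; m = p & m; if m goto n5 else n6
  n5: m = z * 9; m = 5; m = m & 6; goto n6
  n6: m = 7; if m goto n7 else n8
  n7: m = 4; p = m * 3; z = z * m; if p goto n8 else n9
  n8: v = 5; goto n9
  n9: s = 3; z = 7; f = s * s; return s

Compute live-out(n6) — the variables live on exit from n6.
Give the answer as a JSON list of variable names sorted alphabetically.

Per-block:
  n0 def {f,v} use ∅
  n1 def {m,s,z} use ∅
  n2 def {s} use ∅
  n3 def {p,s} use ∅
  n4 def {m} use {p}
  n5 def {m} use {z}
  n6 def {m} use ∅
  n7 def {m,p,z} use {z}
  n8 def {v} use ∅
  n9 def {f,s,z} use ∅

Liveness:
  n0: in=∅ out=∅
  n1: in=∅ out={z}
  n2: in=∅ out=∅
  n3: in={z} out={p,z}
  n4: in={p,z} out={z}
  n5: in={z} out={z}
  n6: in={z} out={z}
  n7: in={z} out=∅
  n8: in=∅ out=∅
  n9: in=∅ out=∅

live-out(n6) = ["z"]

Answer: ["z"]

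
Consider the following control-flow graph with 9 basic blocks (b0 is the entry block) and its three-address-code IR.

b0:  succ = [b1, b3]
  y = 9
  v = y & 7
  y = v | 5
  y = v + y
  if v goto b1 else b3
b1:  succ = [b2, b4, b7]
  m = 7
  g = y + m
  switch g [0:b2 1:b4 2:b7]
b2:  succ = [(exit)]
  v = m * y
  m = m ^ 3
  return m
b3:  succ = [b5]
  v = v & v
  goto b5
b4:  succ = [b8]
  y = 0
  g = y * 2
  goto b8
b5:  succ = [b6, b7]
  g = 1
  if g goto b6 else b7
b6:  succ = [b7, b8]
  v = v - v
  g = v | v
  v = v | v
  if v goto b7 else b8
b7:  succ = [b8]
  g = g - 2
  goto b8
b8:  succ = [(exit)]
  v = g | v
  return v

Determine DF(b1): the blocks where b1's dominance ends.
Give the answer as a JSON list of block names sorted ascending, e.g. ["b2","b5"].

idom tree: b1←b0 b2←b1 b3←b0 b4←b1 b5←b3 b6←b5 b7←b0 b8←b0
Join-block Dom:
  b7: preds {b1,b5,b6}: {b0,b1} ∩ {b0,b3,b5} ∩ {b0,b3,b5,b6} = {b0}; idom=b0
  b8: preds {b4,b6,b7}: {b0,b1,b4} ∩ {b0,b3,b5,b6} ∩ {b0,b7} = {b0}; idom=b0

Frontier:
  join b7 pred b1: b1 stop@b0
  join b7 pred b5: b5→b3 stop@b0
  join b7 pred b6: b6→b5→b3 stop@b0
  join b8 pred b4: b4→b1 stop@b0
  join b8 pred b6: b6→b5→b3 stop@b0
  join b8 pred b7: b7 stop@b0
  b0 → ∅
  b1 → {b7,b8}
  b2 → ∅
  b3 → {b7,b8}
  b4 → {b8}
  b5 → {b7,b8}
  b6 → {b7,b8}
  b7 → {b8}
  b8 → ∅

DF(b1) = ["b7", "b8"]

Answer: ["b7", "b8"]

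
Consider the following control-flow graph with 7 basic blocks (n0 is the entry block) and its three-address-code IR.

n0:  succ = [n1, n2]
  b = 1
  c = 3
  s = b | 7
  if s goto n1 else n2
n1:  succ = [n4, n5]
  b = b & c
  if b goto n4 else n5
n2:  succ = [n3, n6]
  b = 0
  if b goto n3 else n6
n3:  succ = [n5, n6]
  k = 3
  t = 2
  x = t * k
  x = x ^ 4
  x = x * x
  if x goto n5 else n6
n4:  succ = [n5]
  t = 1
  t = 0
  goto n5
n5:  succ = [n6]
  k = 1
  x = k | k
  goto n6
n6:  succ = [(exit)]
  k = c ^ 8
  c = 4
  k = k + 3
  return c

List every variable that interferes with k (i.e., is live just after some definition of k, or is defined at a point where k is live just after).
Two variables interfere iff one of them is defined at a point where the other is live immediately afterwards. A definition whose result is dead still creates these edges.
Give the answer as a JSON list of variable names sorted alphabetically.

Per-block:
  n0: {b,c,s} / ∅
  n1: {b} / {b,c}
  n2: {b} / ∅
  n3: {k,t,x} / ∅
  n4: {t} / ∅
  n5: {k,x} / ∅
  n6: {c,k} / {c}

Live sets:
  live n0: ∅→{b,c}
  live n1: {b,c}→{c}
  live n2: {c}→{c}
  live n3: {c}→{c}
  live n4: {c}→{c}
  live n5: {c}→{c}
  live n6: {c}→∅

Conflict graph:
  b — {c,s}
  c — {b,k,s,t,x}
  k — {c,t}
  s — {b,c}
  t — {c,k}
  x — {c}

N(k) = ["c", "t"]

Answer: ["c", "t"]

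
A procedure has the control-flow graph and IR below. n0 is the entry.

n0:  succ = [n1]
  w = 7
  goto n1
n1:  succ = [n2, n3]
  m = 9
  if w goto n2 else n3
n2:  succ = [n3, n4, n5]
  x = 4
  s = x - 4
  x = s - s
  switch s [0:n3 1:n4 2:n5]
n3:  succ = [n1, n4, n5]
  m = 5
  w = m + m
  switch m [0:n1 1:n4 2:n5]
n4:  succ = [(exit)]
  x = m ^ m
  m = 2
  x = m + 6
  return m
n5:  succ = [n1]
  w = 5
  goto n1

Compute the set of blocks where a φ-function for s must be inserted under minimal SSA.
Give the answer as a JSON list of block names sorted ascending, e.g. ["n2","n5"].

Answer: ["n1", "n3", "n4", "n5"]

Working:
idom tree: n1←n0 n2←n1 n3←n1 n4←n1 n5←n1
Dom at joins:
  n1: preds {n0,n3,n5}: {n0} ∩ {n0,n1,n3} ∩ {n0,n1,n5} = {n0}; idom=n0
  n3: preds {n1,n2}: {n0,n1} ∩ {n0,n1,n2} = {n0,n1}; idom=n1
  n4: preds {n2,n3}: {n0,n1,n2} ∩ {n0,n1,n3} = {n0,n1}; idom=n1
  n5: preds {n2,n3}: {n0,n1,n2} ∩ {n0,n1,n3} = {n0,n1}; idom=n1

Frontier:
  join n1 pred n0: · stop@n0
  join n1 pred n3: n3→n1 stop@n0
  join n1 pred n5: n5→n1 stop@n0
  join n3 pred n1: · stop@n1
  join n3 pred n2: n2 stop@n1
  join n4 pred n2: n2 stop@n1
  join n4 pred n3: n3 stop@n1
  join n5 pred n2: n2 stop@n1
  join n5 pred n3: n3 stop@n1
  n0: DF=∅
  n1: DF={n1}
  n2: DF={n3,n4,n5}
  n3: DF={n1,n4,n5}
  n4: DF=∅
  n5: DF={n1}

φ for s: defs {n2}
  DF⁺ = {n1,n3,n4,n5}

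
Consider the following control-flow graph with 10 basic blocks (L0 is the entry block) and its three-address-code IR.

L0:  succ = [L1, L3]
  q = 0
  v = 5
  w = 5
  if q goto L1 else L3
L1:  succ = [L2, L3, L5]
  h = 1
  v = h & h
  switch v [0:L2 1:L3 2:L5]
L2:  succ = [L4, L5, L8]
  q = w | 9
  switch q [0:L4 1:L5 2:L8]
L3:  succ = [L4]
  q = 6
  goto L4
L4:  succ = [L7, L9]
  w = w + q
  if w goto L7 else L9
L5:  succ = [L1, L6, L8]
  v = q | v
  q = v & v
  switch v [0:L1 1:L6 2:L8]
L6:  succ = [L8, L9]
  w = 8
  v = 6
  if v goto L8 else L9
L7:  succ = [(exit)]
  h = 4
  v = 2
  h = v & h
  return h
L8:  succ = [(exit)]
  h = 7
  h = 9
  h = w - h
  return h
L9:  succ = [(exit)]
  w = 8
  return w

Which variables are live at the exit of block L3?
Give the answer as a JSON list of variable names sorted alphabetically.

Answer: ["q", "w"]

Working:
Per-block:
  L0: def={q,v,w} ue=∅
  L1: def={h,v} ue=∅
  L2: def={q} ue={w}
  L3: def={q} ue=∅
  L4: def={w} ue={q,w}
  L5: def={q,v} ue={q,v}
  L6: def={v,w} ue=∅
  L7: def={h,v} ue=∅
  L8: def={h} ue={w}
  L9: def={w} ue=∅

Liveness:
  L0 li=∅ lo={q,w}
  L1 li={q,w} lo={q,v,w}
  L2 li={v,w} lo={q,v,w}
  L3 li={w} lo={q,w}
  L4 li={q,w} lo=∅
  L5 li={q,v,w} lo={q,w}
  L6 li=∅ lo={w}
  L7 li=∅ lo=∅
  L8 li={w} lo=∅
  L9 li=∅ lo=∅

live-out(L3) = ["q", "w"]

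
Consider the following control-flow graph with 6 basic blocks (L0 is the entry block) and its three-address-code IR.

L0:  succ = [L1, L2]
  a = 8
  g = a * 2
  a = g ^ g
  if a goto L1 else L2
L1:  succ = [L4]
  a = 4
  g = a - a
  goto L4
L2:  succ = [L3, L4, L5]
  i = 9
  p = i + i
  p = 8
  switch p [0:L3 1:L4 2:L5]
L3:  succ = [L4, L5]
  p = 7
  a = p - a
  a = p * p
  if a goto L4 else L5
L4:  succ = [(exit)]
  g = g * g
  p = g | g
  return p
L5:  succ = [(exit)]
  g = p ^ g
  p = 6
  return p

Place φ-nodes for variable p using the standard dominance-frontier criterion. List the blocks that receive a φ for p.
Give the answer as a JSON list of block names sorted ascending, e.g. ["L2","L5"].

Answer: ["L4", "L5"]

Analysis:
idom tree: L1←L0 L2←L0 L3←L2 L4←L0 L5←L2
Dom at joins:
  L4: preds {L1,L2,L3}: {L0,L1} ∩ {L0,L2} ∩ {L0,L2,L3} = {L0}; idom=L0
  L5: preds {L2,L3}: {L0,L2} ∩ {L0,L2,L3} = {L0,L2}; idom=L2

DF derivation:
  L4←L1: walk L1 to L0
  L4←L2: walk L2 to L0
  L4←L3: walk L3→L2 to L0
  L5←L2: walk · to L2
  L5←L3: walk L3 to L2
  L0: DF=∅
  L1: DF={L4}
  L2: DF={L4}
  L3: DF={L4,L5}
  L4: DF=∅
  L5: DF=∅

φ for p: defs {L2,L3,L4,L5}
  DF⁺ = {L4,L5}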